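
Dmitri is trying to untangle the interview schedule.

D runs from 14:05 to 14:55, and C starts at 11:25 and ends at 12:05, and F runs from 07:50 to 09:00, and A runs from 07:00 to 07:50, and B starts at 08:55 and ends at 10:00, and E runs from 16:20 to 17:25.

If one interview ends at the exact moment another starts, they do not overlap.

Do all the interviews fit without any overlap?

Sorted by start: A, F, B, C, D, E.
F starts exactly when A ends (back-to-back, no overlap) — done with A.
B starts before F ends → F and B overlap.
That's a conflict, so the schedule is not conflict-free.

No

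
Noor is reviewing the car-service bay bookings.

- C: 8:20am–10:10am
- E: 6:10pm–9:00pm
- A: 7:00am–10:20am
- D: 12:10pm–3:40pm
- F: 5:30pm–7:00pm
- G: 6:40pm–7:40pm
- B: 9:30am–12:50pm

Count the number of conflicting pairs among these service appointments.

Sorted by start: A, C, B, D, F, E, G.
C starts before A ends → A and C overlap.
B starts before A ends → A and B overlap.
D starts after A ends, so A has no further overlaps.
B starts before C ends → C and B overlap.
D starts after C ends, so C has no further overlaps.
D starts before B ends → B and D overlap.
F starts after B ends, so B has no further overlaps.
F starts after D ends, so D has no further overlaps.
E starts before F ends → F and E overlap.
G starts before F ends → F and G overlap.
G starts before E ends → E and G overlap.
Overlapping pairs: A & B, A & C, B & C, B & D, E & F, E & G, F & G — 7 in total.

7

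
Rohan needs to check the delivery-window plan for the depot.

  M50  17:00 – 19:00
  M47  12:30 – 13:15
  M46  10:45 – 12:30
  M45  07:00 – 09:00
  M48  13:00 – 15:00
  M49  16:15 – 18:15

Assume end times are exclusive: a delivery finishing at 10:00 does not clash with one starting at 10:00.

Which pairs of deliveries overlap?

Sorted by start: M45, M46, M47, M48, M49, M50.
M46 starts after M45 ends; M45 is clear from here.
M47 starts exactly when M46 ends (back-to-back, no overlap); M46 is clear from here.
M48 starts before M47 ends → M47 and M48 overlap.
M49 starts after M47 ends; M47 is clear from here.
M49 starts after M48 ends; M48 is clear from here.
M50 starts before M49 ends → M49 and M50 overlap.

M47 & M48, M49 & M50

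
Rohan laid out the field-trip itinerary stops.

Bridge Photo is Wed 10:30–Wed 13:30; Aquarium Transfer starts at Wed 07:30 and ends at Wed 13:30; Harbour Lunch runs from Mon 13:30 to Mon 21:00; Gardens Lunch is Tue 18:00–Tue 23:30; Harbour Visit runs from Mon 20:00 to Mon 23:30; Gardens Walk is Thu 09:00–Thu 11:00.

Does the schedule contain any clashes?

Yes

Sorted by start: Harbour Lunch, Harbour Visit, Gardens Lunch, Aquarium Transfer, Bridge Photo, Gardens Walk.
Harbour Visit starts before Harbour Lunch ends → Harbour Lunch and Harbour Visit overlap.
That's a conflict, so the schedule is not conflict-free.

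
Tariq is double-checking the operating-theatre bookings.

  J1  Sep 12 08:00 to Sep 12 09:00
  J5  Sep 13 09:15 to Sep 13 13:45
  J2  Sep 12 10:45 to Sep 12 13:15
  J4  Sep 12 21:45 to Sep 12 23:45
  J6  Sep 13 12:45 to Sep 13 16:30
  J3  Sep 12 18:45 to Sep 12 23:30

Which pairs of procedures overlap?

J3 & J4, J5 & J6

Sorted by start: J1, J2, J3, J4, J5, J6.
J2 starts after J1 ends; J1 is clear from here.
J3 starts after J2 ends; J2 is clear from here.
J4 starts before J3 ends → J3 and J4 overlap.
J5 starts after J3 ends; J3 is clear from here.
J5 starts after J4 ends; J4 is clear from here.
J6 starts before J5 ends → J5 and J6 overlap.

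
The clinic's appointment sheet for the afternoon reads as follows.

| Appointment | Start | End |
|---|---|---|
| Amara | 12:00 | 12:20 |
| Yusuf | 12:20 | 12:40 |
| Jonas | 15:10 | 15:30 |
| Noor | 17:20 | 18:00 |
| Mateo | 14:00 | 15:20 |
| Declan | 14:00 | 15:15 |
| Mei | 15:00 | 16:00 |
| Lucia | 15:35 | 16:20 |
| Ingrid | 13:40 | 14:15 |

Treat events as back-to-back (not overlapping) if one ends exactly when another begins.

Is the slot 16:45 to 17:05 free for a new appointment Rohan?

Yes — the slot is free

Amara: ends 12:20 at or before Rohan starts 16:45 → clear.
Yusuf: ends 12:40 at or before Rohan starts 16:45 → clear.
Ingrid: ends 14:15 at or before Rohan starts 16:45 → clear.
Mateo: ends 15:20 at or before Rohan starts 16:45 → clear.
Declan: ends 15:15 at or before Rohan starts 16:45 → clear.
Mei: ends 16:00 at or before Rohan starts 16:45 → clear.
Jonas: ends 15:30 at or before Rohan starts 16:45 → clear.
Lucia: ends 16:20 at or before Rohan starts 16:45 → clear.
Noor: starts 17:20 at or after Rohan ends 17:05 → clear.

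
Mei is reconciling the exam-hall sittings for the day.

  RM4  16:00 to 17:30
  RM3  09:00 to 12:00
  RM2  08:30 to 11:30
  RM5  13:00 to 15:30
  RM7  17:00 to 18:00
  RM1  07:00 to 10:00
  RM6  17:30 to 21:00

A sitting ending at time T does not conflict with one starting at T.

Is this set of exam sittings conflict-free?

No

Sorted by start: RM1, RM2, RM3, RM5, RM4, RM7, RM6.
RM2 starts before RM1 ends → RM1 and RM2 overlap.
That's a conflict, so the schedule is not conflict-free.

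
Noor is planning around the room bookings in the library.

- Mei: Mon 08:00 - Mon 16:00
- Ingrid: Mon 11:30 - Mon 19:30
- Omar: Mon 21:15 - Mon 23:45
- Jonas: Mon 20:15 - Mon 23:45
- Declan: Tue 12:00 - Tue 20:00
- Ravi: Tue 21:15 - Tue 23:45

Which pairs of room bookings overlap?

Ingrid & Mei, Jonas & Omar

Check each pair: they overlap iff neither finishes before the other starts.
Sorted by start: Mei, Ingrid, Jonas, Omar, Declan, Ravi.
Ingrid starts before Mei ends → Mei and Ingrid overlap.
Jonas starts after Mei ends, so Mei has no further overlaps.
Jonas starts after Ingrid ends, so Ingrid has no further overlaps.
Omar starts before Jonas ends → Jonas and Omar overlap.
Declan starts after Jonas ends, so Jonas has no further overlaps.
Declan starts after Omar ends, so Omar has no further overlaps.
Ravi starts after Declan ends.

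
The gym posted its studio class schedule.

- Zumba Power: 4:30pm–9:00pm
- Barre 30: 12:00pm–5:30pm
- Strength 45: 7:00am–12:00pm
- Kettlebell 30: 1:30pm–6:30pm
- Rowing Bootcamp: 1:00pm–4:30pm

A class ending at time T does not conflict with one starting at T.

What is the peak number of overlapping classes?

Walk through starts and ends in time order (an end at T is processed before a start at T):
7:00am start Strength 45 → 1
12:00pm end Strength 45 → 0
12:00pm start Barre 30 → 1
1:00pm start Rowing Bootcamp → 2
1:30pm start Kettlebell 30 → 3
4:30pm end Rowing Bootcamp → 2
4:30pm start Zumba Power → 3
5:30pm end Barre 30 → 2
6:30pm end Kettlebell 30 → 1
9:00pm end Zumba Power → 0
Peak is 3, at 1:30pm (Barre 30, Kettlebell 30, Rowing Bootcamp).

3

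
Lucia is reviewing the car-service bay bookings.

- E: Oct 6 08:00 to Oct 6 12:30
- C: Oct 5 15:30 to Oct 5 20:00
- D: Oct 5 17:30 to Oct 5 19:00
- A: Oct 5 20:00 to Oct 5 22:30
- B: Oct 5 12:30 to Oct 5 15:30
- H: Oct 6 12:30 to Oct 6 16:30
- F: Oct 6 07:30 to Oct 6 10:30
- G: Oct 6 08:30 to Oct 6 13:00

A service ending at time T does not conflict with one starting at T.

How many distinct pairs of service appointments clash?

5

Two intervals overlap when each starts before the other ends.
Sorted by start: B, C, D, A, F, E, G, H.
C starts exactly when B ends (back-to-back, no overlap), so nothing later overlaps B either.
D starts before C ends → C and D overlap.
A starts exactly when C ends (back-to-back, no overlap), so nothing later overlaps C either.
A starts after D ends, so nothing later overlaps D either.
F starts after A ends, so nothing later overlaps A either.
E starts before F ends → F and E overlap.
G starts before F ends → F and G overlap.
H starts after F ends.
G starts before E ends → E and G overlap.
H starts exactly when E ends (back-to-back, no overlap).
H starts before G ends → G and H overlap.
Overlapping pairs: C & D, E & F, E & G, F & G, G & H — 5 in total.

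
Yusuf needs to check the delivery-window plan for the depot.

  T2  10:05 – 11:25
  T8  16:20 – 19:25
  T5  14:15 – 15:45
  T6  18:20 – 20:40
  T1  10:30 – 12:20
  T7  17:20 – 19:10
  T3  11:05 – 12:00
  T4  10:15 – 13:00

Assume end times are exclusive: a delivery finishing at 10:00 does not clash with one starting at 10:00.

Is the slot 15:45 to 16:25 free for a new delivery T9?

No — it overlaps T8

T2: ends 11:25 at or before T9 starts 15:45 → clear.
T4: ends 13:00 at or before T9 starts 15:45 → clear.
T1: ends 12:20 at or before T9 starts 15:45 → clear.
T3: ends 12:00 at or before T9 starts 15:45 → clear.
T5: ends 15:45 at or before T9 starts 15:45 → clear.
T8: starts 16:20 before T9 ends 16:25, and ends 19:25 after T9 starts 15:45 → overlap.
T7: starts 17:20 at or after T9 ends 16:25 → clear.
T6: starts 18:20 at or after T9 ends 16:25 → clear.
T9 overlaps T8.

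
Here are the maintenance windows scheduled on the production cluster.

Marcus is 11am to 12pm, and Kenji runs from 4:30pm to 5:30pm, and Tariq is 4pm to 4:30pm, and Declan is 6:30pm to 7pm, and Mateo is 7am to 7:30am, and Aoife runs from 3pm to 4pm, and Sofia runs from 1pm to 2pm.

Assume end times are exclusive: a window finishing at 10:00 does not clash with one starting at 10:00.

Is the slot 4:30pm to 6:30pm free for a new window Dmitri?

Mateo: ends 7:30am at or before Dmitri starts 4:30pm → clear.
Marcus: ends 12pm at or before Dmitri starts 4:30pm → clear.
Sofia: ends 2pm at or before Dmitri starts 4:30pm → clear.
Aoife: ends 4pm at or before Dmitri starts 4:30pm → clear.
Tariq: ends 4:30pm at or before Dmitri starts 4:30pm → clear.
Kenji: starts 4:30pm before Dmitri ends 6:30pm, and ends 5:30pm after Dmitri starts 4:30pm → overlap.
Declan: starts 6:30pm at or after Dmitri ends 6:30pm → clear.
Dmitri overlaps Kenji.

No — it overlaps Kenji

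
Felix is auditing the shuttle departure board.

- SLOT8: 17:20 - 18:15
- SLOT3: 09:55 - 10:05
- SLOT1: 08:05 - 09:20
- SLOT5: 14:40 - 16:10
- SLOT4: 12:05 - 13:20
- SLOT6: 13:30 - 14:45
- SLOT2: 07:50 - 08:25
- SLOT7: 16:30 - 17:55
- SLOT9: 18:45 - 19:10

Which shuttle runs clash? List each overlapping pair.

Sorted by start: SLOT2, SLOT1, SLOT3, SLOT4, SLOT6, SLOT5, SLOT7, SLOT8, SLOT9.
SLOT1 starts before SLOT2 ends → SLOT2 and SLOT1 overlap.
SLOT3 starts after SLOT2 ends, so SLOT2 has no further overlaps.
SLOT3 starts after SLOT1 ends, so SLOT1 has no further overlaps.
SLOT4 starts after SLOT3 ends, so SLOT3 has no further overlaps.
SLOT6 starts after SLOT4 ends, so SLOT4 has no further overlaps.
SLOT5 starts before SLOT6 ends → SLOT6 and SLOT5 overlap.
SLOT7 starts after SLOT6 ends, so SLOT6 has no further overlaps.
SLOT7 starts after SLOT5 ends, so SLOT5 has no further overlaps.
SLOT8 starts before SLOT7 ends → SLOT7 and SLOT8 overlap.
SLOT9 starts after SLOT7 ends.
SLOT9 starts after SLOT8 ends.

SLOT1 & SLOT2, SLOT5 & SLOT6, SLOT7 & SLOT8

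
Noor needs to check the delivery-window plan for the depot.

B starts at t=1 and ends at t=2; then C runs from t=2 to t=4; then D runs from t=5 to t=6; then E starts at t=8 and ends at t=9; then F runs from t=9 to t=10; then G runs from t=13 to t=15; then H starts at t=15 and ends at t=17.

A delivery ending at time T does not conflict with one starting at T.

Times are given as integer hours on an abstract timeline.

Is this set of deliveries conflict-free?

Sorted by start: B, C, D, E, F, G, H.
C starts exactly when B ends (back-to-back, no overlap) — done with B.
D starts after C ends — done with C.
E starts after D ends — done with D.
F starts exactly when E ends (back-to-back, no overlap) — done with E.
G starts after F ends — done with F.
H starts exactly when G ends (back-to-back, no overlap).
Every pair is clear; the schedule has no overlaps.

Yes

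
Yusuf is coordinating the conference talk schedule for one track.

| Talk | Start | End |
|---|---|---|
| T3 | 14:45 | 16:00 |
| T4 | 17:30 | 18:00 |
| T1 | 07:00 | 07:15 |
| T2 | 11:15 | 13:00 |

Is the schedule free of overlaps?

Yes

Sorted by start: T1, T2, T3, T4.
T2 starts after T1 ends, so T1 has no further overlaps.
T3 starts after T2 ends, so T2 has no further overlaps.
T4 starts after T3 ends.
Every pair is clear; the schedule has no overlaps.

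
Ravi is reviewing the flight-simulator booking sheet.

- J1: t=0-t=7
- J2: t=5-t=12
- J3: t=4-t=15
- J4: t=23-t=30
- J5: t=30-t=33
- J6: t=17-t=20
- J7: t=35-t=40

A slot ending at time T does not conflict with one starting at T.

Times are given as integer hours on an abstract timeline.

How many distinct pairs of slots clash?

Sorted by start: J1, J3, J2, J6, J4, J5, J7.
J3 starts before J1 ends → J1 and J3 overlap.
J2 starts before J1 ends → J1 and J2 overlap.
J6 starts after J1 ends — done with J1.
J2 starts before J3 ends → J3 and J2 overlap.
J6 starts after J3 ends — done with J3.
J6 starts after J2 ends — done with J2.
J4 starts after J6 ends — done with J6.
J5 starts exactly when J4 ends (back-to-back, no overlap) — done with J4.
J7 starts after J5 ends.
Overlapping pairs: J1 & J2, J1 & J3, J2 & J3 — 3 in total.

3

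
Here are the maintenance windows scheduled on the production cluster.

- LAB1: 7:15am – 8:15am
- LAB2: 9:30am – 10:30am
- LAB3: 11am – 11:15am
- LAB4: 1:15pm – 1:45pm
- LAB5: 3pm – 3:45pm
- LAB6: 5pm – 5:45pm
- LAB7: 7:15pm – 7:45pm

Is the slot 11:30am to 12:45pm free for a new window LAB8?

LAB1: ends 8:15am at or before LAB8 starts 11:30am → clear.
LAB2: ends 10:30am at or before LAB8 starts 11:30am → clear.
LAB3: ends 11:15am at or before LAB8 starts 11:30am → clear.
LAB4: starts 1:15pm at or after LAB8 ends 12:45pm → clear.
LAB5: starts 3pm at or after LAB8 ends 12:45pm → clear.
LAB6: starts 5pm at or after LAB8 ends 12:45pm → clear.
LAB7: starts 7:15pm at or after LAB8 ends 12:45pm → clear.

Yes — the slot is free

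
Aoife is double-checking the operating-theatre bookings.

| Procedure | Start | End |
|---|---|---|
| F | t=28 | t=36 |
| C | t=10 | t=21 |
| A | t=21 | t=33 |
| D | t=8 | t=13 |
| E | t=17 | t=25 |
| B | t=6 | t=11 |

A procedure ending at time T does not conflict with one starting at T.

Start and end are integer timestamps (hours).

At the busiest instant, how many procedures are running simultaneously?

3

Sweep the timeline, counting +1 at each start and −1 at each end (ends before starts at a tie):
t=6 start B → 1
t=8 start D → 2
t=10 start C → 3
t=11 end B → 2
t=13 end D → 1
t=17 start E → 2
t=21 end C → 1
t=21 start A → 2
t=25 end E → 1
t=28 start F → 2
t=33 end A → 1
t=36 end F → 0
Peak is 3, at t=10 (B, C, D).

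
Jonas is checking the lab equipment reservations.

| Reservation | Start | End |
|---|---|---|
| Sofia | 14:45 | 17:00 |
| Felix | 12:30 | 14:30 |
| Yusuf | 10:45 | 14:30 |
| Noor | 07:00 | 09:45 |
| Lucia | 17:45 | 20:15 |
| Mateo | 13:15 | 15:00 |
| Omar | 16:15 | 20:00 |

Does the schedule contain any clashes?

Yes

Two intervals overlap when each starts before the other ends.
Sorted by start: Noor, Yusuf, Felix, Mateo, Sofia, Omar, Lucia.
Yusuf starts after Noor ends; Noor is clear from here.
Felix starts before Yusuf ends → Yusuf and Felix overlap.
That's a conflict, so the schedule is not conflict-free.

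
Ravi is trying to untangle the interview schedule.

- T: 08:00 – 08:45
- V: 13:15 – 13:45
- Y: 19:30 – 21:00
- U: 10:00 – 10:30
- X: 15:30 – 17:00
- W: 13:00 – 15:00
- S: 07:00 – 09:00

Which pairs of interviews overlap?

S & T, V & W

Check each pair: they overlap iff neither finishes before the other starts.
Sorted by start: S, T, U, W, V, X, Y.
T starts before S ends → S and T overlap.
U starts after S ends — done with S.
U starts after T ends — done with T.
W starts after U ends — done with U.
V starts before W ends → W and V overlap.
X starts after W ends — done with W.
X starts after V ends — done with V.
Y starts after X ends.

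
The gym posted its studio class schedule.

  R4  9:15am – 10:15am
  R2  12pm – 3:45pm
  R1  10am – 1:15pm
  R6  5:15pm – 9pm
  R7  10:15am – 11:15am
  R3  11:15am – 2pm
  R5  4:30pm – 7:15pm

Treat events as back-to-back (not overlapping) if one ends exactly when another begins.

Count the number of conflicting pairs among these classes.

6

Sorted by start: R4, R1, R7, R3, R2, R5, R6.
R1 starts before R4 ends → R4 and R1 overlap.
R7 starts exactly when R4 ends (back-to-back, no overlap), so nothing later overlaps R4 either.
R7 starts before R1 ends → R1 and R7 overlap.
R3 starts before R1 ends → R1 and R3 overlap.
R2 starts before R1 ends → R1 and R2 overlap.
R5 starts after R1 ends, so nothing later overlaps R1 either.
R3 starts exactly when R7 ends (back-to-back, no overlap), so nothing later overlaps R7 either.
R2 starts before R3 ends → R3 and R2 overlap.
R5 starts after R3 ends, so nothing later overlaps R3 either.
R5 starts after R2 ends, so nothing later overlaps R2 either.
R6 starts before R5 ends → R5 and R6 overlap.
Overlapping pairs: R1 & R2, R1 & R3, R1 & R4, R1 & R7, R2 & R3, R5 & R6 — 6 in total.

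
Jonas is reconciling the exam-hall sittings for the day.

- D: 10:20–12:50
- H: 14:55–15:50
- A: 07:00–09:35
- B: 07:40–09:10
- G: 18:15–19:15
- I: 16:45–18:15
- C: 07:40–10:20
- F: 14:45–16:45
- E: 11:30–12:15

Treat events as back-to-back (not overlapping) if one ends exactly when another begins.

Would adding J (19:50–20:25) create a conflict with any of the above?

A: ends 09:35 at or before J starts 19:50 → clear.
B: ends 09:10 at or before J starts 19:50 → clear.
C: ends 10:20 at or before J starts 19:50 → clear.
D: ends 12:50 at or before J starts 19:50 → clear.
E: ends 12:15 at or before J starts 19:50 → clear.
F: ends 16:45 at or before J starts 19:50 → clear.
H: ends 15:50 at or before J starts 19:50 → clear.
I: ends 18:15 at or before J starts 19:50 → clear.
G: ends 19:15 at or before J starts 19:50 → clear.

No — it doesn't clash with anything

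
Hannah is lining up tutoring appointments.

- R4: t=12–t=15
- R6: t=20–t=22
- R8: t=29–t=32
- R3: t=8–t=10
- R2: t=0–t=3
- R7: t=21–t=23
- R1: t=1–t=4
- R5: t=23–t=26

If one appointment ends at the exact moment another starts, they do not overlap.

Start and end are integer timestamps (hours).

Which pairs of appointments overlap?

R1 & R2, R6 & R7

Check each pair: they overlap iff neither finishes before the other starts.
Sorted by start: R2, R1, R3, R4, R6, R7, R5, R8.
R1 starts before R2 ends → R2 and R1 overlap.
R3 starts after R2 ends — done with R2.
R3 starts after R1 ends — done with R1.
R4 starts after R3 ends — done with R3.
R6 starts after R4 ends — done with R4.
R7 starts before R6 ends → R6 and R7 overlap.
R5 starts after R6 ends — done with R6.
R5 starts exactly when R7 ends (back-to-back, no overlap) — done with R7.
R8 starts after R5 ends.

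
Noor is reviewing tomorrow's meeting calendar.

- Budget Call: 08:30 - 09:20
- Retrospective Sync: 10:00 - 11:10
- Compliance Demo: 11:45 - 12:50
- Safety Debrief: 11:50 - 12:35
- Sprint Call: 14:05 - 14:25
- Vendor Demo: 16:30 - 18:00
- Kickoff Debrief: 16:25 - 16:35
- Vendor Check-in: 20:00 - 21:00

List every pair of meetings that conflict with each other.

Sorted by start: Budget Call, Retrospective Sync, Compliance Demo, Safety Debrief, Sprint Call, Kickoff Debrief, Vendor Demo, Vendor Check-in.
Retrospective Sync starts after Budget Call ends; Budget Call is clear from here.
Compliance Demo starts after Retrospective Sync ends; Retrospective Sync is clear from here.
Safety Debrief starts before Compliance Demo ends → Compliance Demo and Safety Debrief overlap.
Sprint Call starts after Compliance Demo ends; Compliance Demo is clear from here.
Sprint Call starts after Safety Debrief ends; Safety Debrief is clear from here.
Kickoff Debrief starts after Sprint Call ends; Sprint Call is clear from here.
Vendor Demo starts before Kickoff Debrief ends → Kickoff Debrief and Vendor Demo overlap.
Vendor Check-in starts after Kickoff Debrief ends.
Vendor Check-in starts after Vendor Demo ends.

Compliance Demo & Safety Debrief, Kickoff Debrief & Vendor Demo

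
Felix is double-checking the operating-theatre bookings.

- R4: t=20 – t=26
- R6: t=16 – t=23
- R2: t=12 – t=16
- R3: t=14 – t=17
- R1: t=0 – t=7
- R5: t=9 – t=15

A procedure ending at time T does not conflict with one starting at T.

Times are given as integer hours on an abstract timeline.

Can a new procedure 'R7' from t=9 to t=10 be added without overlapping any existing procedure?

R1: ends t=7 at or before R7 starts t=9 → clear.
R5: starts t=9 before R7 ends t=10, and ends t=15 after R7 starts t=9 → overlap.
R2: starts t=12 at or after R7 ends t=10 → clear.
R3: starts t=14 at or after R7 ends t=10 → clear.
R6: starts t=16 at or after R7 ends t=10 → clear.
R4: starts t=20 at or after R7 ends t=10 → clear.
R7 overlaps R5.

No — it overlaps R5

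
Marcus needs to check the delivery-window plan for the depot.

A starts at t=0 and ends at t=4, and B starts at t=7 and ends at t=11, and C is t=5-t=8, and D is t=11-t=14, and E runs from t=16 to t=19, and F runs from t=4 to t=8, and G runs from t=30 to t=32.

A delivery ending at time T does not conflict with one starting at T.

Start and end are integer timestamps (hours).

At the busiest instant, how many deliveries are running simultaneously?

Walk through starts and ends in time order (an end at T is processed before a start at T):
t=0 start A → 1
t=4 end A → 0
t=4 start F → 1
t=5 start C → 2
t=7 start B → 3
t=8 end C → 2
t=8 end F → 1
t=11 end B → 0
t=11 start D → 1
t=14 end D → 0
t=16 start E → 1
t=19 end E → 0
t=30 start G → 1
t=32 end G → 0
Peak is 3, at t=7 (B, C, F).

3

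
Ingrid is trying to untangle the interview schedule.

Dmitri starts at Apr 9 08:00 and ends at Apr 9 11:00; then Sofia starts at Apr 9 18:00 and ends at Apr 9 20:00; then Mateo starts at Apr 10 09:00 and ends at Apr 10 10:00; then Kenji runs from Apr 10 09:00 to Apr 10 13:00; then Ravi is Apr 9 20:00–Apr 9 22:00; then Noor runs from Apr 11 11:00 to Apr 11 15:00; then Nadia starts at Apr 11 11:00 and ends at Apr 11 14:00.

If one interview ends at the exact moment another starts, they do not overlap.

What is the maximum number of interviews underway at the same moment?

2

Sort all start/end points and keep a running count:
Apr 9 08:00 start Dmitri → 1
Apr 9 11:00 end Dmitri → 0
Apr 9 18:00 start Sofia → 1
Apr 9 20:00 end Sofia → 0
Apr 9 20:00 start Ravi → 1
Apr 9 22:00 end Ravi → 0
Apr 10 09:00 start Kenji → 1
Apr 10 09:00 start Mateo → 2
Apr 10 10:00 end Mateo → 1
Apr 10 13:00 end Kenji → 0
Apr 11 11:00 start Nadia → 1
Apr 11 11:00 start Noor → 2
Apr 11 14:00 end Nadia → 1
Apr 11 15:00 end Noor → 0
Peak is 2, at Apr 10 09:00 (Kenji, Mateo).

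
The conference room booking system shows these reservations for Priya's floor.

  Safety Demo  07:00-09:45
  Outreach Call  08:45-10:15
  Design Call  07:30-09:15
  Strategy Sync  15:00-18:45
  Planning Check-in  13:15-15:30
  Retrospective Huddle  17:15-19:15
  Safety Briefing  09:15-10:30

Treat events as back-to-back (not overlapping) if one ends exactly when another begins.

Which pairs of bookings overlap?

Design Call & Outreach Call, Design Call & Safety Demo, Outreach Call & Safety Briefing, Outreach Call & Safety Demo, Planning Check-in & Strategy Sync, Retrospective Huddle & Strategy Sync, Safety Briefing & Safety Demo

Sorted by start: Safety Demo, Design Call, Outreach Call, Safety Briefing, Planning Check-in, Strategy Sync, Retrospective Huddle.
Design Call starts before Safety Demo ends → Safety Demo and Design Call overlap.
Outreach Call starts before Safety Demo ends → Safety Demo and Outreach Call overlap.
Safety Briefing starts before Safety Demo ends → Safety Demo and Safety Briefing overlap.
Planning Check-in starts after Safety Demo ends, so nothing later overlaps Safety Demo either.
Outreach Call starts before Design Call ends → Design Call and Outreach Call overlap.
Safety Briefing starts exactly when Design Call ends (back-to-back, no overlap), so nothing later overlaps Design Call either.
Safety Briefing starts before Outreach Call ends → Outreach Call and Safety Briefing overlap.
Planning Check-in starts after Outreach Call ends, so nothing later overlaps Outreach Call either.
Planning Check-in starts after Safety Briefing ends, so nothing later overlaps Safety Briefing either.
Strategy Sync starts before Planning Check-in ends → Planning Check-in and Strategy Sync overlap.
Retrospective Huddle starts after Planning Check-in ends.
Retrospective Huddle starts before Strategy Sync ends → Strategy Sync and Retrospective Huddle overlap.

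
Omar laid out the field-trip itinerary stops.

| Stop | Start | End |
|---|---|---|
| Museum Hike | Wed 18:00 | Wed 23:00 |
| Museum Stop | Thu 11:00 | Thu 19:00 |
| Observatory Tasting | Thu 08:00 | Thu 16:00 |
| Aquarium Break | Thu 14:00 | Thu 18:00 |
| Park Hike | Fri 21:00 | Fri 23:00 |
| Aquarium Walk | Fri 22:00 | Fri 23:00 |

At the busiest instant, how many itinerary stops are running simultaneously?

Sweep the timeline, counting +1 at each start and −1 at each end (ends before starts at a tie):
Wed 18:00 start Museum Hike → 1
Wed 23:00 end Museum Hike → 0
Thu 08:00 start Observatory Tasting → 1
Thu 11:00 start Museum Stop → 2
Thu 14:00 start Aquarium Break → 3
Thu 16:00 end Observatory Tasting → 2
Thu 18:00 end Aquarium Break → 1
Thu 19:00 end Museum Stop → 0
Fri 21:00 start Park Hike → 1
Fri 22:00 start Aquarium Walk → 2
Fri 23:00 end Aquarium Walk → 1
Fri 23:00 end Park Hike → 0
Peak is 3, at Thu 14:00 (Aquarium Break, Museum Stop, Observatory Tasting).

3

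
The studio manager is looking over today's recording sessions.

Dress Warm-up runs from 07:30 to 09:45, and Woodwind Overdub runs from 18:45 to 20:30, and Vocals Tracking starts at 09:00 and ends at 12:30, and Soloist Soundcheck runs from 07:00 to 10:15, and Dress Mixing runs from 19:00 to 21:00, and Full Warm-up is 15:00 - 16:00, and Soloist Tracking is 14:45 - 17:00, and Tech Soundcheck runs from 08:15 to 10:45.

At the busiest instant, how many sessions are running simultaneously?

4

Sweep the timeline, counting +1 at each start and −1 at each end (ends before starts at a tie):
07:00 start Soloist Soundcheck → 1
07:30 start Dress Warm-up → 2
08:15 start Tech Soundcheck → 3
09:00 start Vocals Tracking → 4
09:45 end Dress Warm-up → 3
10:15 end Soloist Soundcheck → 2
10:45 end Tech Soundcheck → 1
12:30 end Vocals Tracking → 0
14:45 start Soloist Tracking → 1
15:00 start Full Warm-up → 2
16:00 end Full Warm-up → 1
17:00 end Soloist Tracking → 0
18:45 start Woodwind Overdub → 1
19:00 start Dress Mixing → 2
20:30 end Woodwind Overdub → 1
21:00 end Dress Mixing → 0
Peak is 4, at 09:00 (Dress Warm-up, Soloist Soundcheck, Tech Soundcheck, Vocals Tracking).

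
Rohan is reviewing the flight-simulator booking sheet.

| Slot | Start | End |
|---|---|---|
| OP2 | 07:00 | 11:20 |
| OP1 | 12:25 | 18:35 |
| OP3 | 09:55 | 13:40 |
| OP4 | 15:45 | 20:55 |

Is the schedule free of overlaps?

Sorted by start: OP2, OP3, OP1, OP4.
OP3 starts before OP2 ends → OP2 and OP3 overlap.
That's a conflict, so the schedule is not conflict-free.

No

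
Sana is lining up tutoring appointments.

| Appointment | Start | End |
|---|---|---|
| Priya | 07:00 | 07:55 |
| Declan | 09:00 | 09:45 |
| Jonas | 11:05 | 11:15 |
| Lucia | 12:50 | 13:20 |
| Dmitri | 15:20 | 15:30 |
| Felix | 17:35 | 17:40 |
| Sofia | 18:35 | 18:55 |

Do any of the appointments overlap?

Sorted by start: Priya, Declan, Jonas, Lucia, Dmitri, Felix, Sofia.
Declan starts after Priya ends, so nothing later overlaps Priya either.
Jonas starts after Declan ends, so nothing later overlaps Declan either.
Lucia starts after Jonas ends, so nothing later overlaps Jonas either.
Dmitri starts after Lucia ends, so nothing later overlaps Lucia either.
Felix starts after Dmitri ends, so nothing later overlaps Dmitri either.
Sofia starts after Felix ends.
Every pair is clear; the schedule has no overlaps.

No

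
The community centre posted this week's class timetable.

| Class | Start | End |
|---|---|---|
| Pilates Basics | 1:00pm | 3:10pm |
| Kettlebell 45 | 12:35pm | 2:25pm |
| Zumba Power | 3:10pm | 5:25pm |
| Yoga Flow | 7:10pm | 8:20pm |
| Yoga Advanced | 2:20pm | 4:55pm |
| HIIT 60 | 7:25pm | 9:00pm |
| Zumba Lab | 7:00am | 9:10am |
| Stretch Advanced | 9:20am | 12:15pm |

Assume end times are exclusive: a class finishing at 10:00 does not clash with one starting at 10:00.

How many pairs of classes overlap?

5

Sorted by start: Zumba Lab, Stretch Advanced, Kettlebell 45, Pilates Basics, Yoga Advanced, Zumba Power, Yoga Flow, HIIT 60.
Stretch Advanced starts after Zumba Lab ends; Zumba Lab is clear from here.
Kettlebell 45 starts after Stretch Advanced ends; Stretch Advanced is clear from here.
Pilates Basics starts before Kettlebell 45 ends → Kettlebell 45 and Pilates Basics overlap.
Yoga Advanced starts before Kettlebell 45 ends → Kettlebell 45 and Yoga Advanced overlap.
Zumba Power starts after Kettlebell 45 ends; Kettlebell 45 is clear from here.
Yoga Advanced starts before Pilates Basics ends → Pilates Basics and Yoga Advanced overlap.
Zumba Power starts exactly when Pilates Basics ends (back-to-back, no overlap); Pilates Basics is clear from here.
Zumba Power starts before Yoga Advanced ends → Yoga Advanced and Zumba Power overlap.
Yoga Flow starts after Yoga Advanced ends; Yoga Advanced is clear from here.
Yoga Flow starts after Zumba Power ends; Zumba Power is clear from here.
HIIT 60 starts before Yoga Flow ends → Yoga Flow and HIIT 60 overlap.
Overlapping pairs: HIIT 60 & Yoga Flow, Kettlebell 45 & Pilates Basics, Kettlebell 45 & Yoga Advanced, Pilates Basics & Yoga Advanced, Yoga Advanced & Zumba Power — 5 in total.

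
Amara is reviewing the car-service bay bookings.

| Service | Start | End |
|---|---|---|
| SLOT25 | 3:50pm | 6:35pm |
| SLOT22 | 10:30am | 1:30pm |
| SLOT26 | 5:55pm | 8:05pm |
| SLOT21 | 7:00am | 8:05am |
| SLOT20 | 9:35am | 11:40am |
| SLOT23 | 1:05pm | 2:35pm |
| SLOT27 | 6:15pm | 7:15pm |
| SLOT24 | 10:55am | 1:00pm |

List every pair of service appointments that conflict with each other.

Sorted by start: SLOT21, SLOT20, SLOT22, SLOT24, SLOT23, SLOT25, SLOT26, SLOT27.
SLOT20 starts after SLOT21 ends, so SLOT21 has no further overlaps.
SLOT22 starts before SLOT20 ends → SLOT20 and SLOT22 overlap.
SLOT24 starts before SLOT20 ends → SLOT20 and SLOT24 overlap.
SLOT23 starts after SLOT20 ends, so SLOT20 has no further overlaps.
SLOT24 starts before SLOT22 ends → SLOT22 and SLOT24 overlap.
SLOT23 starts before SLOT22 ends → SLOT22 and SLOT23 overlap.
SLOT25 starts after SLOT22 ends, so SLOT22 has no further overlaps.
SLOT23 starts after SLOT24 ends, so SLOT24 has no further overlaps.
SLOT25 starts after SLOT23 ends, so SLOT23 has no further overlaps.
SLOT26 starts before SLOT25 ends → SLOT25 and SLOT26 overlap.
SLOT27 starts before SLOT25 ends → SLOT25 and SLOT27 overlap.
SLOT27 starts before SLOT26 ends → SLOT26 and SLOT27 overlap.

SLOT20 & SLOT22, SLOT20 & SLOT24, SLOT22 & SLOT23, SLOT22 & SLOT24, SLOT25 & SLOT26, SLOT25 & SLOT27, SLOT26 & SLOT27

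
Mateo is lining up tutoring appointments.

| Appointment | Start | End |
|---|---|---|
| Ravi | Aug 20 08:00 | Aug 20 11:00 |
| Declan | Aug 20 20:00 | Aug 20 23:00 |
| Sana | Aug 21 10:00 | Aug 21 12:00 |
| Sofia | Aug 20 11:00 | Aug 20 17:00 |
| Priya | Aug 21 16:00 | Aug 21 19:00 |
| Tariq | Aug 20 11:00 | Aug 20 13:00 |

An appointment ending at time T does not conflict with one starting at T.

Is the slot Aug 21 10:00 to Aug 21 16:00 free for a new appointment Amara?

No — it overlaps Sana

Ravi: ends Aug 20 11:00 at or before Amara starts Aug 21 10:00 → clear.
Sofia: ends Aug 20 17:00 at or before Amara starts Aug 21 10:00 → clear.
Tariq: ends Aug 20 13:00 at or before Amara starts Aug 21 10:00 → clear.
Declan: ends Aug 20 23:00 at or before Amara starts Aug 21 10:00 → clear.
Sana: starts Aug 21 10:00 before Amara ends Aug 21 16:00, and ends Aug 21 12:00 after Amara starts Aug 21 10:00 → overlap.
Priya: starts Aug 21 16:00 at or after Amara ends Aug 21 16:00 → clear.
Amara overlaps Sana.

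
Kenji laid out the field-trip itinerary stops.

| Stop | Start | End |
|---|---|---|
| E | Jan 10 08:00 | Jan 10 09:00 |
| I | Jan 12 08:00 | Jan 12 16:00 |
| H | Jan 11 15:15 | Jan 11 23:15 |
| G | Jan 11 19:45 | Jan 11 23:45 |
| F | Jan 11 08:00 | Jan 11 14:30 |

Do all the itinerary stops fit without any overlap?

No

Check each pair: they overlap iff neither finishes before the other starts.
Sorted by start: E, F, H, G, I.
F starts after E ends; E is clear from here.
H starts after F ends; F is clear from here.
G starts before H ends → H and G overlap.
That's a conflict, so the schedule is not conflict-free.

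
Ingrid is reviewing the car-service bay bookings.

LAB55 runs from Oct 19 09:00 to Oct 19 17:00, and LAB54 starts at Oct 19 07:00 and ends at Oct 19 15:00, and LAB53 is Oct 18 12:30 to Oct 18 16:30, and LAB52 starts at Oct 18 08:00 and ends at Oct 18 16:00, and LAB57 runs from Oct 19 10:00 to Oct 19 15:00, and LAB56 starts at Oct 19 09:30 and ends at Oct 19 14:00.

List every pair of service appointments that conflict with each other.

LAB52 & LAB53, LAB54 & LAB55, LAB54 & LAB56, LAB54 & LAB57, LAB55 & LAB56, LAB55 & LAB57, LAB56 & LAB57

Sorted by start: LAB52, LAB53, LAB54, LAB55, LAB56, LAB57.
LAB53 starts before LAB52 ends → LAB52 and LAB53 overlap.
LAB54 starts after LAB52 ends — done with LAB52.
LAB54 starts after LAB53 ends — done with LAB53.
LAB55 starts before LAB54 ends → LAB54 and LAB55 overlap.
LAB56 starts before LAB54 ends → LAB54 and LAB56 overlap.
LAB57 starts before LAB54 ends → LAB54 and LAB57 overlap.
LAB56 starts before LAB55 ends → LAB55 and LAB56 overlap.
LAB57 starts before LAB55 ends → LAB55 and LAB57 overlap.
LAB57 starts before LAB56 ends → LAB56 and LAB57 overlap.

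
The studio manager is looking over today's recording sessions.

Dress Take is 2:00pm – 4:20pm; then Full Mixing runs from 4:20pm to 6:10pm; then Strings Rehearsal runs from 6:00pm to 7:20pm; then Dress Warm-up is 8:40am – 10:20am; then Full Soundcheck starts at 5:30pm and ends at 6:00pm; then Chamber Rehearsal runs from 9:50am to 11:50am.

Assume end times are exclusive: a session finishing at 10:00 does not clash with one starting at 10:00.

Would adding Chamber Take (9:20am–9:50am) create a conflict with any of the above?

Yes — it overlaps Dress Warm-up

Dress Warm-up: starts 8:40am before Chamber Take ends 9:50am, and ends 10:20am after Chamber Take starts 9:20am → overlap.
Chamber Rehearsal: starts 9:50am at or after Chamber Take ends 9:50am → clear.
Dress Take: starts 2:00pm at or after Chamber Take ends 9:50am → clear.
Full Mixing: starts 4:20pm at or after Chamber Take ends 9:50am → clear.
Full Soundcheck: starts 5:30pm at or after Chamber Take ends 9:50am → clear.
Strings Rehearsal: starts 6:00pm at or after Chamber Take ends 9:50am → clear.
Chamber Take overlaps Dress Warm-up.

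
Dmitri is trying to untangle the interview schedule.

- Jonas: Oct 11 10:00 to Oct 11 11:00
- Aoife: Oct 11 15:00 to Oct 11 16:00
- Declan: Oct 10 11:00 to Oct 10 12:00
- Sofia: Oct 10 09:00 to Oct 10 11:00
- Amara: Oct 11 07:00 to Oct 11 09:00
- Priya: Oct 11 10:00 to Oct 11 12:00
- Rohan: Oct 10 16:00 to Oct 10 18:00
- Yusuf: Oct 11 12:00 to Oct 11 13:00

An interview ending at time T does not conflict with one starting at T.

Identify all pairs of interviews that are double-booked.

Two intervals overlap when each starts before the other ends.
Sorted by start: Sofia, Declan, Rohan, Amara, Priya, Jonas, Yusuf, Aoife.
Declan starts exactly when Sofia ends (back-to-back, no overlap), so Sofia has no further overlaps.
Rohan starts after Declan ends, so Declan has no further overlaps.
Amara starts after Rohan ends, so Rohan has no further overlaps.
Priya starts after Amara ends, so Amara has no further overlaps.
Jonas starts before Priya ends → Priya and Jonas overlap.
Yusuf starts exactly when Priya ends (back-to-back, no overlap), so Priya has no further overlaps.
Yusuf starts after Jonas ends, so Jonas has no further overlaps.
Aoife starts after Yusuf ends.

Jonas & Priya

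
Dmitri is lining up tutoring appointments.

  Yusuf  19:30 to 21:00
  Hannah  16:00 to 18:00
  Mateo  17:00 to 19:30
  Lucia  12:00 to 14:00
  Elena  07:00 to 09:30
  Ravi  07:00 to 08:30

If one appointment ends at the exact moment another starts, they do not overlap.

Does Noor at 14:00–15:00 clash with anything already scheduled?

Elena: ends 09:30 at or before Noor starts 14:00 → clear.
Ravi: ends 08:30 at or before Noor starts 14:00 → clear.
Lucia: ends 14:00 at or before Noor starts 14:00 → clear.
Hannah: starts 16:00 at or after Noor ends 15:00 → clear.
Mateo: starts 17:00 at or after Noor ends 15:00 → clear.
Yusuf: starts 19:30 at or after Noor ends 15:00 → clear.

No — it doesn't clash with anything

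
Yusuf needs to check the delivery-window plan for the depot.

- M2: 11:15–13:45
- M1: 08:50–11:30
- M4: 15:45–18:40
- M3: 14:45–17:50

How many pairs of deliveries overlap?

Sorted by start: M1, M2, M3, M4.
M2 starts before M1 ends → M1 and M2 overlap.
M3 starts after M1 ends — done with M1.
M3 starts after M2 ends — done with M2.
M4 starts before M3 ends → M3 and M4 overlap.
Overlapping pairs: M1 & M2, M3 & M4 — 2 in total.

2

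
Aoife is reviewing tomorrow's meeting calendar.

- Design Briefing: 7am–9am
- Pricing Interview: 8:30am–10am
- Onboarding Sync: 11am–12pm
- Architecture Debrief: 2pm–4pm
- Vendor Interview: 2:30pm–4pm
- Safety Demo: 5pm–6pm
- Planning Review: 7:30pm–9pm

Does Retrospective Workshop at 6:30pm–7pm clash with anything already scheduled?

Design Briefing: ends 9am at or before Retrospective Workshop starts 6:30pm → clear.
Pricing Interview: ends 10am at or before Retrospective Workshop starts 6:30pm → clear.
Onboarding Sync: ends 12pm at or before Retrospective Workshop starts 6:30pm → clear.
Architecture Debrief: ends 4pm at or before Retrospective Workshop starts 6:30pm → clear.
Vendor Interview: ends 4pm at or before Retrospective Workshop starts 6:30pm → clear.
Safety Demo: ends 6pm at or before Retrospective Workshop starts 6:30pm → clear.
Planning Review: starts 7:30pm at or after Retrospective Workshop ends 7pm → clear.

No — it doesn't clash with anything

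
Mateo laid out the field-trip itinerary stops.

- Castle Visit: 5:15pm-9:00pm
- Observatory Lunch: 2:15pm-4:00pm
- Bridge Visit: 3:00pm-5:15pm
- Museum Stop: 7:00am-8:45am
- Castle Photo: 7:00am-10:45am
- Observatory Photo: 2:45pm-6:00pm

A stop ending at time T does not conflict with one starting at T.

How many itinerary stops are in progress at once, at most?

3

Walk through starts and ends in time order (an end at T is processed before a start at T):
7:00am start Castle Photo → 1
7:00am start Museum Stop → 2
8:45am end Museum Stop → 1
10:45am end Castle Photo → 0
2:15pm start Observatory Lunch → 1
2:45pm start Observatory Photo → 2
3:00pm start Bridge Visit → 3
4:00pm end Observatory Lunch → 2
5:15pm end Bridge Visit → 1
5:15pm start Castle Visit → 2
6:00pm end Observatory Photo → 1
9:00pm end Castle Visit → 0
Peak is 3, at 3:00pm (Bridge Visit, Observatory Lunch, Observatory Photo).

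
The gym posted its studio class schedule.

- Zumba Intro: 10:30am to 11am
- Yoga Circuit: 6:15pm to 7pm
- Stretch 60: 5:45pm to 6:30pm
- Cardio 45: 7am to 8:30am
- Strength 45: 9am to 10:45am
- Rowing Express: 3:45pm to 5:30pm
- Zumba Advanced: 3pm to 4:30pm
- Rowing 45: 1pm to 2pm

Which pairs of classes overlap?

Sorted by start: Cardio 45, Strength 45, Zumba Intro, Rowing 45, Zumba Advanced, Rowing Express, Stretch 60, Yoga Circuit.
Strength 45 starts after Cardio 45 ends — done with Cardio 45.
Zumba Intro starts before Strength 45 ends → Strength 45 and Zumba Intro overlap.
Rowing 45 starts after Strength 45 ends — done with Strength 45.
Rowing 45 starts after Zumba Intro ends — done with Zumba Intro.
Zumba Advanced starts after Rowing 45 ends — done with Rowing 45.
Rowing Express starts before Zumba Advanced ends → Zumba Advanced and Rowing Express overlap.
Stretch 60 starts after Zumba Advanced ends — done with Zumba Advanced.
Stretch 60 starts after Rowing Express ends — done with Rowing Express.
Yoga Circuit starts before Stretch 60 ends → Stretch 60 and Yoga Circuit overlap.

Rowing Express & Zumba Advanced, Strength 45 & Zumba Intro, Stretch 60 & Yoga Circuit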